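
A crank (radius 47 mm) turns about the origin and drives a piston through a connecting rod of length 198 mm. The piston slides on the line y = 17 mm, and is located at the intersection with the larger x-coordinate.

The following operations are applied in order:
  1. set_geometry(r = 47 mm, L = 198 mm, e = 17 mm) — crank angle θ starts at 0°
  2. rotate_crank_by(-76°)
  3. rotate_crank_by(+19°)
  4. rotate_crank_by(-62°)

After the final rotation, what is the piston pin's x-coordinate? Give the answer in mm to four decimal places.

set_geometry: r = 47 mm, L = 198 mm, e = 17 mm; θ ← 0°
rotate_crank_by(-76°): θ ← 0° -76° = -76°
rotate_crank_by(+19°): θ ← -76° +19° = -57°
rotate_crank_by(-62°): θ ← -57° -62° = -119°
crank pin P = (r cos θ, r sin θ) = (-22.786052, -41.107126)
h = r sin θ − e = -41.107126 − 17 = -58.107126
x = r cos θ + √(L² − h²) = -22.786052 + √(39204.0 − 3376.4381) = -22.786052 + 189.281700 = 166.495648

166.4956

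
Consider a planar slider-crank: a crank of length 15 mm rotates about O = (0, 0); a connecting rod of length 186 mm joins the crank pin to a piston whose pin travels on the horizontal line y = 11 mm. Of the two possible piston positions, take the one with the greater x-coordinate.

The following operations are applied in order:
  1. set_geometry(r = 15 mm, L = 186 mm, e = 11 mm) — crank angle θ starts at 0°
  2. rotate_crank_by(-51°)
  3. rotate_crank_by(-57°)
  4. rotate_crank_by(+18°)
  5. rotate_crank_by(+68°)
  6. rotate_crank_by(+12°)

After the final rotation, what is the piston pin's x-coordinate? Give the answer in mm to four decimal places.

set_geometry: r = 15 mm, L = 186 mm, e = 11 mm; θ ← 0°
rotate_crank_by(-51°): θ ← 0° -51° = -51°
rotate_crank_by(-57°): θ ← -51° -57° = -108°
rotate_crank_by(+18°): θ ← -108° +18° = -90°
rotate_crank_by(+68°): θ ← -90° +68° = -22°
rotate_crank_by(+12°): θ ← -22° +12° = -10°
crank pin P = (r cos θ, r sin θ) = (14.772116, -2.604723)
h = r sin θ − e = -2.604723 − 11 = -13.604723
x = r cos θ + √(L² − h²) = 14.772116 + √(34596.0 − 185.0885) = 14.772116 + 185.501783 = 200.273899

200.2739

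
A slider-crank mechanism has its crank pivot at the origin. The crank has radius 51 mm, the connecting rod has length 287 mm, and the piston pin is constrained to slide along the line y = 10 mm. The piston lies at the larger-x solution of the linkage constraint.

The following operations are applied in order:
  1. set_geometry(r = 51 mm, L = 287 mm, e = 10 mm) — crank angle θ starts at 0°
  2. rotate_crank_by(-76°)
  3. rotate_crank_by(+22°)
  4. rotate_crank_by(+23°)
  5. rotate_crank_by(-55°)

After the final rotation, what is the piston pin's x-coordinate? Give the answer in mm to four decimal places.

284.0271

set_geometry: r = 51 mm, L = 287 mm, e = 10 mm; θ ← 0°
rotate_crank_by(-76°): θ ← 0° -76° = -76°
rotate_crank_by(+22°): θ ← -76° +22° = -54°
rotate_crank_by(+23°): θ ← -54° +23° = -31°
rotate_crank_by(-55°): θ ← -31° -55° = -86°
crank pin P = (r cos θ, r sin θ) = (3.557580, -50.875767)
h = r sin θ − e = -50.875767 − 10 = -60.875767
x = r cos θ + √(L² − h²) = 3.557580 + √(82369.0 − 3705.8590) = 3.557580 + 280.469501 = 284.027081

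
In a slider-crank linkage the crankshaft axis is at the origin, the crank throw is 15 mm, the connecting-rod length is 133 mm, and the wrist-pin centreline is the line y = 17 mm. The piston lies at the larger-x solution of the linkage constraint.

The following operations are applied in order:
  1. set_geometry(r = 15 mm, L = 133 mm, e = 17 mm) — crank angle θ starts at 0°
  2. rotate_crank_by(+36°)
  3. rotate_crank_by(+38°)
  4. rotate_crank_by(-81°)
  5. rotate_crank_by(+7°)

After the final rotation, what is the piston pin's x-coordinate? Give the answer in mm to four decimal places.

set_geometry: r = 15 mm, L = 133 mm, e = 17 mm; θ ← 0°
rotate_crank_by(+36°): θ ← 0° +36° = 36°
rotate_crank_by(+38°): θ ← 36° +38° = 74°
rotate_crank_by(-81°): θ ← 74° -81° = -7°
rotate_crank_by(+7°): θ ← -7° +7° = 0°
crank pin P = (r cos θ, r sin θ) = (15.000000, 0.000000)
h = r sin θ − e = 0.000000 − 17 = -17.000000
x = r cos θ + √(L² − h²) = 15.000000 + √(17689.0 − 289.0000) = 15.000000 + 131.909060 = 146.909060

146.9091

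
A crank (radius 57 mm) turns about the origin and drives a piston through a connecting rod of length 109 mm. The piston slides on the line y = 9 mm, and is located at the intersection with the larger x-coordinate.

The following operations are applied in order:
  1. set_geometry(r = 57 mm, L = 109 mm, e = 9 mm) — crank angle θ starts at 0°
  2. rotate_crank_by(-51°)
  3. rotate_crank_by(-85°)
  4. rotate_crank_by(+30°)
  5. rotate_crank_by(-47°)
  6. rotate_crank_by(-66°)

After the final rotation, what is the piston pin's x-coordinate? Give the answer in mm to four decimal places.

set_geometry: r = 57 mm, L = 109 mm, e = 9 mm; θ ← 0°
rotate_crank_by(-51°): θ ← 0° -51° = -51°
rotate_crank_by(-85°): θ ← -51° -85° = -136°
rotate_crank_by(+30°): θ ← -136° +30° = -106°
rotate_crank_by(-47°): θ ← -106° -47° = -153°
rotate_crank_by(-66°): θ ← -153° -66° = -219°
crank pin P = (r cos θ, r sin θ) = (-44.297320, 35.871262)
h = r sin θ − e = 35.871262 − 9 = 26.871262
x = r cos θ + √(L² − h²) = -44.297320 + √(11881.0 − 722.0647) = -44.297320 + 105.635862 = 61.338542

61.3385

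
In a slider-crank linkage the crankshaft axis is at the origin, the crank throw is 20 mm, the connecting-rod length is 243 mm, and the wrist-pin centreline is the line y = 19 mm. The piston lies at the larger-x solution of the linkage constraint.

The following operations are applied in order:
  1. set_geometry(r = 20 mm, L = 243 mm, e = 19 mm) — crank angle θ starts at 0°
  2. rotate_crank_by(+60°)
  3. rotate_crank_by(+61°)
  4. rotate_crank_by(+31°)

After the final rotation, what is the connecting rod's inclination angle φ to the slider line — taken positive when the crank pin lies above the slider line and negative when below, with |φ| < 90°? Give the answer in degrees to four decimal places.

-2.2666

set_geometry: r = 20 mm, L = 243 mm, e = 19 mm; θ ← 0°
rotate_crank_by(+60°): θ ← 0° +60° = 60°
rotate_crank_by(+61°): θ ← 60° +61° = 121°
rotate_crank_by(+31°): θ ← 121° +31° = 152°
crank pin P = (r cos θ, r sin θ) = (-17.658952, 9.389431)
h = r sin θ − e = 9.389431 − 19 = -9.610569
sin φ = h / L = -9.610569 / 243 = -0.03954967
φ = arcsin(-0.03954967) = -2.266620°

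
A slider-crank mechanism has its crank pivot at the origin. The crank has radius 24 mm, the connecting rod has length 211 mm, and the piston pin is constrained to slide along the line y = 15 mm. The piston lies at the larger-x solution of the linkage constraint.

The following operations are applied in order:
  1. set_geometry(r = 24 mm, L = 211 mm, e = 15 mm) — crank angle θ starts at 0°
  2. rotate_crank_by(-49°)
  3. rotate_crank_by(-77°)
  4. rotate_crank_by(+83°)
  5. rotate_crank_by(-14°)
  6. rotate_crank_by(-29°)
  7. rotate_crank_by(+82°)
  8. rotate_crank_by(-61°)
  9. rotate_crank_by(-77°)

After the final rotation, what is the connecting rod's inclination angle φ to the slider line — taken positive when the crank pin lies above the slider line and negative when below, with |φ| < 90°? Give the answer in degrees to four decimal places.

-8.1125

set_geometry: r = 24 mm, L = 211 mm, e = 15 mm; θ ← 0°
rotate_crank_by(-49°): θ ← 0° -49° = -49°
rotate_crank_by(-77°): θ ← -49° -77° = -126°
rotate_crank_by(+83°): θ ← -126° +83° = -43°
rotate_crank_by(-14°): θ ← -43° -14° = -57°
rotate_crank_by(-29°): θ ← -57° -29° = -86°
rotate_crank_by(+82°): θ ← -86° +82° = -4°
rotate_crank_by(-61°): θ ← -4° -61° = -65°
rotate_crank_by(-77°): θ ← -65° -77° = -142°
crank pin P = (r cos θ, r sin θ) = (-18.912258, -14.775875)
h = r sin θ − e = -14.775875 − 15 = -29.775875
sin φ = h / L = -29.775875 / 211 = -0.14111789
φ = arcsin(-0.14111789) = -8.112539°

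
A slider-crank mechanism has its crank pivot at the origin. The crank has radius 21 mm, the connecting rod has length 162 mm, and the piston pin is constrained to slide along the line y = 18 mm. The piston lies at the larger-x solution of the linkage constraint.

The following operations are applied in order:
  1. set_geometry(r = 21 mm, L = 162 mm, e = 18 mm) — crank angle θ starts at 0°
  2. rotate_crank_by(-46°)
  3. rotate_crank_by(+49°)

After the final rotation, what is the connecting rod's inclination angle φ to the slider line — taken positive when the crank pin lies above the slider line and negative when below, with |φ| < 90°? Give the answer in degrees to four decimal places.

-5.9884

set_geometry: r = 21 mm, L = 162 mm, e = 18 mm; θ ← 0°
rotate_crank_by(-46°): θ ← 0° -46° = -46°
rotate_crank_by(+49°): θ ← -46° +49° = 3°
crank pin P = (r cos θ, r sin θ) = (20.971220, 1.099055)
h = r sin θ − e = 1.099055 − 18 = -16.900945
sin φ = h / L = -16.900945 / 162 = -0.10432682
φ = arcsin(-0.10432682) = -5.988383°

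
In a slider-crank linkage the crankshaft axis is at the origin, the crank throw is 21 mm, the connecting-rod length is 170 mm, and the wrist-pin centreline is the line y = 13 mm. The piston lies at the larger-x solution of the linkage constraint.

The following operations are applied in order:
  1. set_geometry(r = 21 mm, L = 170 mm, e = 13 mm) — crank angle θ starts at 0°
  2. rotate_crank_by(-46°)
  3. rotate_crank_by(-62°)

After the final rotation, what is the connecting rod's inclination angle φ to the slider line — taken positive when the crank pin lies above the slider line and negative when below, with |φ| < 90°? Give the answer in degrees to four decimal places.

set_geometry: r = 21 mm, L = 170 mm, e = 13 mm; θ ← 0°
rotate_crank_by(-46°): θ ← 0° -46° = -46°
rotate_crank_by(-62°): θ ← -46° -62° = -108°
crank pin P = (r cos θ, r sin θ) = (-6.489357, -19.972187)
h = r sin θ − e = -19.972187 − 13 = -32.972187
sin φ = h / L = -32.972187 / 170 = -0.19395404
φ = arcsin(-0.19395404) = -11.183628°

-11.1836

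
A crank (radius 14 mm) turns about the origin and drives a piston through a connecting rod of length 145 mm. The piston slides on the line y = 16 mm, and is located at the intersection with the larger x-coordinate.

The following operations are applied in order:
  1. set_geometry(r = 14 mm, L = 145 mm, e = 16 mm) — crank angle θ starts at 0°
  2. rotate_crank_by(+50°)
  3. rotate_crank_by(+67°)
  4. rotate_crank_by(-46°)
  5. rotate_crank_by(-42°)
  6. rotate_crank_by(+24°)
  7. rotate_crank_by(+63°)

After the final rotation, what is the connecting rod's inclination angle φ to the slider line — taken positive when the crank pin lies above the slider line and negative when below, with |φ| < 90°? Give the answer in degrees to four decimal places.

set_geometry: r = 14 mm, L = 145 mm, e = 16 mm; θ ← 0°
rotate_crank_by(+50°): θ ← 0° +50° = 50°
rotate_crank_by(+67°): θ ← 50° +67° = 117°
rotate_crank_by(-46°): θ ← 117° -46° = 71°
rotate_crank_by(-42°): θ ← 71° -42° = 29°
rotate_crank_by(+24°): θ ← 29° +24° = 53°
rotate_crank_by(+63°): θ ← 53° +63° = 116°
crank pin P = (r cos θ, r sin θ) = (-6.137196, 12.583117)
h = r sin θ − e = 12.583117 − 16 = -3.416883
sin φ = h / L = -3.416883 / 145 = -0.02356471
φ = arcsin(-0.02356471) = -1.350284°

-1.3503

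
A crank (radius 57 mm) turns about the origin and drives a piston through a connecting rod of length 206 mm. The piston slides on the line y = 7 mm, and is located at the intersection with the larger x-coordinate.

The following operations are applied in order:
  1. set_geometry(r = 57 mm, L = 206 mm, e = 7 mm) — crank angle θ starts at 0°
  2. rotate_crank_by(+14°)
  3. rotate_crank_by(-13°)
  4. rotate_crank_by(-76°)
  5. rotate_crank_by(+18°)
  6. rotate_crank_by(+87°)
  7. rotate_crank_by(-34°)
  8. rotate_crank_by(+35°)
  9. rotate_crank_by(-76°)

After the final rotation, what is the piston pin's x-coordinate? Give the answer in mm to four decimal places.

240.8000

set_geometry: r = 57 mm, L = 206 mm, e = 7 mm; θ ← 0°
rotate_crank_by(+14°): θ ← 0° +14° = 14°
rotate_crank_by(-13°): θ ← 14° -13° = 1°
rotate_crank_by(-76°): θ ← 1° -76° = -75°
rotate_crank_by(+18°): θ ← -75° +18° = -57°
rotate_crank_by(+87°): θ ← -57° +87° = 30°
rotate_crank_by(-34°): θ ← 30° -34° = -4°
rotate_crank_by(+35°): θ ← -4° +35° = 31°
rotate_crank_by(-76°): θ ← 31° -76° = -45°
crank pin P = (r cos θ, r sin θ) = (40.305087, -40.305087)
h = r sin θ − e = -40.305087 − 7 = -47.305087
x = r cos θ + √(L² − h²) = 40.305087 + √(42436.0 − 2237.7712) = 40.305087 + 200.494960 = 240.800046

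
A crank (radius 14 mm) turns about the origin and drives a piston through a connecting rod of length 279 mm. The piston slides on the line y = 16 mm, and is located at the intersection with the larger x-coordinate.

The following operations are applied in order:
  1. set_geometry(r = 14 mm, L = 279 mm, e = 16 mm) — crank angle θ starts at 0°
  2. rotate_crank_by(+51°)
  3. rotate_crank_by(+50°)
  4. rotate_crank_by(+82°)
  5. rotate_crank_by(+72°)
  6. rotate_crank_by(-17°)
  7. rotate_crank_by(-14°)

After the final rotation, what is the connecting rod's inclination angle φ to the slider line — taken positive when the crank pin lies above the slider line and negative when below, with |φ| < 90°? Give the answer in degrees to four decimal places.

set_geometry: r = 14 mm, L = 279 mm, e = 16 mm; θ ← 0°
rotate_crank_by(+51°): θ ← 0° +51° = 51°
rotate_crank_by(+50°): θ ← 51° +50° = 101°
rotate_crank_by(+82°): θ ← 101° +82° = 183°
rotate_crank_by(+72°): θ ← 183° +72° = 255°
rotate_crank_by(-17°): θ ← 255° -17° = 238°
rotate_crank_by(-14°): θ ← 238° -14° = 224°
crank pin P = (r cos θ, r sin θ) = (-10.070757, -9.725217)
h = r sin θ − e = -9.725217 − 16 = -25.725217
sin φ = h / L = -25.725217 / 279 = -0.09220508
φ = arcsin(-0.09220508) = -5.290476°

-5.2905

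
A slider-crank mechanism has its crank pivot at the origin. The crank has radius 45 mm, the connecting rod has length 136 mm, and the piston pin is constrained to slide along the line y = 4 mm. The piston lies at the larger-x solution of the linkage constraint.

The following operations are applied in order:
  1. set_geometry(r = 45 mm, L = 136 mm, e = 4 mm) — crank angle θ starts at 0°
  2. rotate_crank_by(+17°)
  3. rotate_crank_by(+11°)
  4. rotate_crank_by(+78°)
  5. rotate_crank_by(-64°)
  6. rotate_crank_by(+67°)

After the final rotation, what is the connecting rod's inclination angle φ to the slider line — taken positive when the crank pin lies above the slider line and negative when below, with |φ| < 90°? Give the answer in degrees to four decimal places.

16.4658

set_geometry: r = 45 mm, L = 136 mm, e = 4 mm; θ ← 0°
rotate_crank_by(+17°): θ ← 0° +17° = 17°
rotate_crank_by(+11°): θ ← 17° +11° = 28°
rotate_crank_by(+78°): θ ← 28° +78° = 106°
rotate_crank_by(-64°): θ ← 106° -64° = 42°
rotate_crank_by(+67°): θ ← 42° +67° = 109°
crank pin P = (r cos θ, r sin θ) = (-14.650567, 42.548336)
h = r sin θ − e = 42.548336 − 4 = 38.548336
sin φ = h / L = 38.548336 / 136 = 0.28344365
φ = arcsin(0.28344365) = 16.465840°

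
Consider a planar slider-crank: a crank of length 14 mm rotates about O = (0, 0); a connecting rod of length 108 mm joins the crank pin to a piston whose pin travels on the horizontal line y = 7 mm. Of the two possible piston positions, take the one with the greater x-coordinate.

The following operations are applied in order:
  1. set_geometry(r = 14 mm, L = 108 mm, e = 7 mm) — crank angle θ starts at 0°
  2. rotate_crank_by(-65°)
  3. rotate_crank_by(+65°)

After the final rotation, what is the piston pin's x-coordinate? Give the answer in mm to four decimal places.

set_geometry: r = 14 mm, L = 108 mm, e = 7 mm; θ ← 0°
rotate_crank_by(-65°): θ ← 0° -65° = -65°
rotate_crank_by(+65°): θ ← -65° +65° = 0°
crank pin P = (r cos θ, r sin θ) = (14.000000, 0.000000)
h = r sin θ − e = 0.000000 − 7 = -7.000000
x = r cos θ + √(L² − h²) = 14.000000 + √(11664.0 − 49.0000) = 14.000000 + 107.772909 = 121.772909

121.7729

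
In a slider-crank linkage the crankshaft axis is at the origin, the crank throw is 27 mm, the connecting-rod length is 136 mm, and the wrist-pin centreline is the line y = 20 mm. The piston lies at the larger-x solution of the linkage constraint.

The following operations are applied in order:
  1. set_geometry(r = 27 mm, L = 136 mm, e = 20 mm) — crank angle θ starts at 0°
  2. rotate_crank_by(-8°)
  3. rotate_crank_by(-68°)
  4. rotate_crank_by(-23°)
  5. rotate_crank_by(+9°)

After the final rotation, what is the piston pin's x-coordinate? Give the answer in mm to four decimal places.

set_geometry: r = 27 mm, L = 136 mm, e = 20 mm; θ ← 0°
rotate_crank_by(-8°): θ ← 0° -8° = -8°
rotate_crank_by(-68°): θ ← -8° -68° = -76°
rotate_crank_by(-23°): θ ← -76° -23° = -99°
rotate_crank_by(+9°): θ ← -99° +9° = -90°
crank pin P = (r cos θ, r sin θ) = (0.000000, -27.000000)
h = r sin θ − e = -27.000000 − 20 = -47.000000
x = r cos θ + √(L² − h²) = 0.000000 + √(18496.0 − 2209.0000) = 0.000000 + 127.620531 = 127.620531

127.6205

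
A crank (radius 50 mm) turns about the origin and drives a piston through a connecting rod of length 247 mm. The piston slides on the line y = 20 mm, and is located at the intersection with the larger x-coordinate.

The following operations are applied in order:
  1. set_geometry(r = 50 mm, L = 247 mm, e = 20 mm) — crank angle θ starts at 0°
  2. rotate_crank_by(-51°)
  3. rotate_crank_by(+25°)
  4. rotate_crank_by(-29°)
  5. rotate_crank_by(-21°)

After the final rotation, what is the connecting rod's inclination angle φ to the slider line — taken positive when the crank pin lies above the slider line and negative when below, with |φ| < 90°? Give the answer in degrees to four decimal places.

-16.1044

set_geometry: r = 50 mm, L = 247 mm, e = 20 mm; θ ← 0°
rotate_crank_by(-51°): θ ← 0° -51° = -51°
rotate_crank_by(+25°): θ ← -51° +25° = -26°
rotate_crank_by(-29°): θ ← -26° -29° = -55°
rotate_crank_by(-21°): θ ← -55° -21° = -76°
crank pin P = (r cos θ, r sin θ) = (12.096095, -48.514786)
h = r sin θ − e = -48.514786 − 20 = -68.514786
sin φ = h / L = -68.514786 / 247 = -0.27738780
φ = arcsin(-0.27738780) = -16.104362°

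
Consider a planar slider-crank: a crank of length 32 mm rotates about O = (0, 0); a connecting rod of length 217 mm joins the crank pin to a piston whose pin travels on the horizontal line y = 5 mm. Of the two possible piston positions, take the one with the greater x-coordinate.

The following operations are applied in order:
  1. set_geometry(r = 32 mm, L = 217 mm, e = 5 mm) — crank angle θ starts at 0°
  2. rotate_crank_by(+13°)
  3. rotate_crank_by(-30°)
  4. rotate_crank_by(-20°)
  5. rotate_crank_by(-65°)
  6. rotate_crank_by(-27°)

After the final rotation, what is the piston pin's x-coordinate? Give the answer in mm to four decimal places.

set_geometry: r = 32 mm, L = 217 mm, e = 5 mm; θ ← 0°
rotate_crank_by(+13°): θ ← 0° +13° = 13°
rotate_crank_by(-30°): θ ← 13° -30° = -17°
rotate_crank_by(-20°): θ ← -17° -20° = -37°
rotate_crank_by(-65°): θ ← -37° -65° = -102°
rotate_crank_by(-27°): θ ← -102° -27° = -129°
crank pin P = (r cos θ, r sin θ) = (-20.138253, -24.868671)
h = r sin θ − e = -24.868671 − 5 = -29.868671
x = r cos θ + √(L² − h²) = -20.138253 + √(47089.0 − 892.1375) = -20.138253 + 214.934554 = 194.796301

194.7963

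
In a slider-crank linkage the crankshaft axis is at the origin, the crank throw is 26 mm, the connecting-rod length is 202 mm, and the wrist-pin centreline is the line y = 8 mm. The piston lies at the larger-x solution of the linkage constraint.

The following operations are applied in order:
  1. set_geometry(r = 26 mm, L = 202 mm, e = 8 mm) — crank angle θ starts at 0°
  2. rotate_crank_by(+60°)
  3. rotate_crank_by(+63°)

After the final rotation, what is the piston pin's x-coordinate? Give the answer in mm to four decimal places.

set_geometry: r = 26 mm, L = 202 mm, e = 8 mm; θ ← 0°
rotate_crank_by(+60°): θ ← 0° +60° = 60°
rotate_crank_by(+63°): θ ← 60° +63° = 123°
crank pin P = (r cos θ, r sin θ) = (-14.160615, 21.805435)
h = r sin θ − e = 21.805435 − 8 = 13.805435
x = r cos θ + √(L² − h²) = -14.160615 + √(40804.0 − 190.5900) = -14.160615 + 201.527690 = 187.367075

187.3671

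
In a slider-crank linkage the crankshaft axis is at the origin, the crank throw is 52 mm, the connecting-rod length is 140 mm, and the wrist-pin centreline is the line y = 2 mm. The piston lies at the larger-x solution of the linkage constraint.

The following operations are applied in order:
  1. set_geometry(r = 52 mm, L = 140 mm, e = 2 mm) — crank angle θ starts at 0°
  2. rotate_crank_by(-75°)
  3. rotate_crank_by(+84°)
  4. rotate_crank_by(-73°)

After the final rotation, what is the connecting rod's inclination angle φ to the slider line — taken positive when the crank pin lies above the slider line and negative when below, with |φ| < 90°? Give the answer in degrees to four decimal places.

set_geometry: r = 52 mm, L = 140 mm, e = 2 mm; θ ← 0°
rotate_crank_by(-75°): θ ← 0° -75° = -75°
rotate_crank_by(+84°): θ ← -75° +84° = 9°
rotate_crank_by(-73°): θ ← 9° -73° = -64°
crank pin P = (r cos θ, r sin θ) = (22.795300, -46.737290)
h = r sin θ − e = -46.737290 − 2 = -48.737290
sin φ = h / L = -48.737290 / 140 = -0.34812350
φ = arcsin(-0.34812350) = -20.372583°

-20.3726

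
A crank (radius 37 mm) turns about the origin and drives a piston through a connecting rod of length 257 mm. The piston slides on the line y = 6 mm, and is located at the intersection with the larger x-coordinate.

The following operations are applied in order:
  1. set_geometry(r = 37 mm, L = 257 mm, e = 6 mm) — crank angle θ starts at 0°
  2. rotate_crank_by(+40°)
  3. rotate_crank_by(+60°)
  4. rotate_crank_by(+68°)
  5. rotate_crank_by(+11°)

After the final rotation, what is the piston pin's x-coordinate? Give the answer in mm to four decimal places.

219.9499

set_geometry: r = 37 mm, L = 257 mm, e = 6 mm; θ ← 0°
rotate_crank_by(+40°): θ ← 0° +40° = 40°
rotate_crank_by(+60°): θ ← 40° +60° = 100°
rotate_crank_by(+68°): θ ← 100° +68° = 168°
rotate_crank_by(+11°): θ ← 168° +11° = 179°
crank pin P = (r cos θ, r sin θ) = (-36.994365, 0.645739)
h = r sin θ − e = 0.645739 − 6 = -5.354261
x = r cos θ + √(L² − h²) = -36.994365 + √(66049.0 − 28.6681) = -36.994365 + 256.944219 = 219.949855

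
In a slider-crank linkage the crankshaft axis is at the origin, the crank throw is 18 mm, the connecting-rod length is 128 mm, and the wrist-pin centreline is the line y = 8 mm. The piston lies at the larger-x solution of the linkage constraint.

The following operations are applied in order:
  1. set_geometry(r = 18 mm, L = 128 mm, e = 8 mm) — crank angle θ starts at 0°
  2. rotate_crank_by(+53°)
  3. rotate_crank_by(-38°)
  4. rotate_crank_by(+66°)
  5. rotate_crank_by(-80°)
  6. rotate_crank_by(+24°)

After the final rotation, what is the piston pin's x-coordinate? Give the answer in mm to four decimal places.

set_geometry: r = 18 mm, L = 128 mm, e = 8 mm; θ ← 0°
rotate_crank_by(+53°): θ ← 0° +53° = 53°
rotate_crank_by(-38°): θ ← 53° -38° = 15°
rotate_crank_by(+66°): θ ← 15° +66° = 81°
rotate_crank_by(-80°): θ ← 81° -80° = 1°
rotate_crank_by(+24°): θ ← 1° +24° = 25°
crank pin P = (r cos θ, r sin θ) = (16.313540, 7.607129)
h = r sin θ − e = 7.607129 − 8 = -0.392871
x = r cos θ + √(L² − h²) = 16.313540 + √(16384.0 − 0.1543) = 16.313540 + 127.999397 = 144.312937

144.3129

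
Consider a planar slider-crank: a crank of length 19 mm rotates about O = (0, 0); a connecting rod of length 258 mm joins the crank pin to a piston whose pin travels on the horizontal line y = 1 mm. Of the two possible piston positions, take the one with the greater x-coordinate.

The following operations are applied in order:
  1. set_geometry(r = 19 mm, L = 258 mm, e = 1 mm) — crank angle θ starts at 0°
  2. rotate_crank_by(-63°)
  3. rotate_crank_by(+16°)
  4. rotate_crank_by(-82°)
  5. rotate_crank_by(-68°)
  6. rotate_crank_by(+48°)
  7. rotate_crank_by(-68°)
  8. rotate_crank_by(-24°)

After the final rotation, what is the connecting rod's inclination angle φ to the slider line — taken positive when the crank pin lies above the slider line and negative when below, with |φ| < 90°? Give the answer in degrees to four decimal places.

3.4705

set_geometry: r = 19 mm, L = 258 mm, e = 1 mm; θ ← 0°
rotate_crank_by(-63°): θ ← 0° -63° = -63°
rotate_crank_by(+16°): θ ← -63° +16° = -47°
rotate_crank_by(-82°): θ ← -47° -82° = -129°
rotate_crank_by(-68°): θ ← -129° -68° = -197°
rotate_crank_by(+48°): θ ← -197° +48° = -149°
rotate_crank_by(-68°): θ ← -149° -68° = -217°
rotate_crank_by(-24°): θ ← -217° -24° = -241°
crank pin P = (r cos θ, r sin θ) = (-9.211383, 16.617774)
h = r sin θ − e = 16.617774 − 1 = 15.617774
sin φ = h / L = 15.617774 / 258 = 0.06053401
φ = arcsin(0.06053401) = 3.470465°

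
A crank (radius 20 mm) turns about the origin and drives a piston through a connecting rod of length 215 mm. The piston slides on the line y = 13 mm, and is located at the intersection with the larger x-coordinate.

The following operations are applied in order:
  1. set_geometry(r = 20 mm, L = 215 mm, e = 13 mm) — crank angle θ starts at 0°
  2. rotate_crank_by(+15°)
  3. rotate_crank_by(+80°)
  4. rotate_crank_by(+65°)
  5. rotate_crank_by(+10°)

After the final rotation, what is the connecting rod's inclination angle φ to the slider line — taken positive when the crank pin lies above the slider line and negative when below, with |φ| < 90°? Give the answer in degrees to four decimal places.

set_geometry: r = 20 mm, L = 215 mm, e = 13 mm; θ ← 0°
rotate_crank_by(+15°): θ ← 0° +15° = 15°
rotate_crank_by(+80°): θ ← 15° +80° = 95°
rotate_crank_by(+65°): θ ← 95° +65° = 160°
rotate_crank_by(+10°): θ ← 160° +10° = 170°
crank pin P = (r cos θ, r sin θ) = (-19.696155, 3.472964)
h = r sin θ − e = 3.472964 − 13 = -9.527036
sin φ = h / L = -9.527036 / 215 = -0.04431180
φ = arcsin(-0.04431180) = -2.539711°

-2.5397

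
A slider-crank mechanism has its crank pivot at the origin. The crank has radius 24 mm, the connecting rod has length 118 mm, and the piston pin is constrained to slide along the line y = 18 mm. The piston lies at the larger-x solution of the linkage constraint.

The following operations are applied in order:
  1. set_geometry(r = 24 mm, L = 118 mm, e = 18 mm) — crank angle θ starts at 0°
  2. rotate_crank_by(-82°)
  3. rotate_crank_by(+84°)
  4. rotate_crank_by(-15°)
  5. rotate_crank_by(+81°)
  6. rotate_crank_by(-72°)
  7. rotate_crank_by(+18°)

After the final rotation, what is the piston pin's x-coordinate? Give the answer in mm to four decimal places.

140.6554

set_geometry: r = 24 mm, L = 118 mm, e = 18 mm; θ ← 0°
rotate_crank_by(-82°): θ ← 0° -82° = -82°
rotate_crank_by(+84°): θ ← -82° +84° = 2°
rotate_crank_by(-15°): θ ← 2° -15° = -13°
rotate_crank_by(+81°): θ ← -13° +81° = 68°
rotate_crank_by(-72°): θ ← 68° -72° = -4°
rotate_crank_by(+18°): θ ← -4° +18° = 14°
crank pin P = (r cos θ, r sin θ) = (23.287097, 5.806125)
h = r sin θ − e = 5.806125 − 18 = -12.193875
x = r cos θ + √(L² − h²) = 23.287097 + √(13924.0 − 148.6906) = 23.287097 + 117.368264 = 140.655362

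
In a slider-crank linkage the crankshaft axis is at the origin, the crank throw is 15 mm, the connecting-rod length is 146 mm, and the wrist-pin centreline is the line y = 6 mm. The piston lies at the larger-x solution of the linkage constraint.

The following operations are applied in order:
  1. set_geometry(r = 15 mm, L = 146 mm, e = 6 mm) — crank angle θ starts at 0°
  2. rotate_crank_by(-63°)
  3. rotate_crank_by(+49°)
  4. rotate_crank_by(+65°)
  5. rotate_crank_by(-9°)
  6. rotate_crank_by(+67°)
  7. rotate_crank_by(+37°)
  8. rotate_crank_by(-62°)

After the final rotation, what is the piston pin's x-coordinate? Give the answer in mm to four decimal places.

147.2953

set_geometry: r = 15 mm, L = 146 mm, e = 6 mm; θ ← 0°
rotate_crank_by(-63°): θ ← 0° -63° = -63°
rotate_crank_by(+49°): θ ← -63° +49° = -14°
rotate_crank_by(+65°): θ ← -14° +65° = 51°
rotate_crank_by(-9°): θ ← 51° -9° = 42°
rotate_crank_by(+67°): θ ← 42° +67° = 109°
rotate_crank_by(+37°): θ ← 109° +37° = 146°
rotate_crank_by(-62°): θ ← 146° -62° = 84°
crank pin P = (r cos θ, r sin θ) = (1.567927, 14.917828)
h = r sin θ − e = 14.917828 − 6 = 8.917828
x = r cos θ + √(L² − h²) = 1.567927 + √(21316.0 − 79.5277) = 1.567927 + 145.727390 = 147.295317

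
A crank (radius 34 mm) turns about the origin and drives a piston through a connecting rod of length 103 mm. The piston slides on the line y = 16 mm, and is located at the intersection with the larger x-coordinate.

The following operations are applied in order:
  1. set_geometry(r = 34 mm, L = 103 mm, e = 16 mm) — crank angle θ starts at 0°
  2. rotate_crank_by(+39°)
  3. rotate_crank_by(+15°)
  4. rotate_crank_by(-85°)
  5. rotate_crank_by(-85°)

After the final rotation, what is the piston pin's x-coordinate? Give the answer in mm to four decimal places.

set_geometry: r = 34 mm, L = 103 mm, e = 16 mm; θ ← 0°
rotate_crank_by(+39°): θ ← 0° +39° = 39°
rotate_crank_by(+15°): θ ← 39° +15° = 54°
rotate_crank_by(-85°): θ ← 54° -85° = -31°
rotate_crank_by(-85°): θ ← -31° -85° = -116°
crank pin P = (r cos θ, r sin θ) = (-14.904619, -30.558998)
h = r sin θ − e = -30.558998 − 16 = -46.558998
x = r cos θ + √(L² − h²) = -14.904619 + √(10609.0 − 2167.7403) = -14.904619 + 91.876329 = 76.971710

76.9717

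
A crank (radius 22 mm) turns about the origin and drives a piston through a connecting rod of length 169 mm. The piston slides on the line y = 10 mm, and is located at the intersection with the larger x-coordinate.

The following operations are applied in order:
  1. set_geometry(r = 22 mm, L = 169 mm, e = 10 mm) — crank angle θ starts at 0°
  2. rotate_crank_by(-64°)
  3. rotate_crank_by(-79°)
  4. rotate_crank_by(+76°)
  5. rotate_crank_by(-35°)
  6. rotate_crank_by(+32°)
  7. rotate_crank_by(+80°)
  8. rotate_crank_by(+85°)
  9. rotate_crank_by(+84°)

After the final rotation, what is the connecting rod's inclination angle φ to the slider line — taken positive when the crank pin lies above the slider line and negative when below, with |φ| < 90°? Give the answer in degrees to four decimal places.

-3.2619

set_geometry: r = 22 mm, L = 169 mm, e = 10 mm; θ ← 0°
rotate_crank_by(-64°): θ ← 0° -64° = -64°
rotate_crank_by(-79°): θ ← -64° -79° = -143°
rotate_crank_by(+76°): θ ← -143° +76° = -67°
rotate_crank_by(-35°): θ ← -67° -35° = -102°
rotate_crank_by(+32°): θ ← -102° +32° = -70°
rotate_crank_by(+80°): θ ← -70° +80° = 10°
rotate_crank_by(+85°): θ ← 10° +85° = 95°
rotate_crank_by(+84°): θ ← 95° +84° = 179°
crank pin P = (r cos θ, r sin θ) = (-21.996649, 0.383953)
h = r sin θ − e = 0.383953 − 10 = -9.616047
sin φ = h / L = -9.616047 / 169 = -0.05689969
φ = arcsin(-0.05689969) = -3.261874°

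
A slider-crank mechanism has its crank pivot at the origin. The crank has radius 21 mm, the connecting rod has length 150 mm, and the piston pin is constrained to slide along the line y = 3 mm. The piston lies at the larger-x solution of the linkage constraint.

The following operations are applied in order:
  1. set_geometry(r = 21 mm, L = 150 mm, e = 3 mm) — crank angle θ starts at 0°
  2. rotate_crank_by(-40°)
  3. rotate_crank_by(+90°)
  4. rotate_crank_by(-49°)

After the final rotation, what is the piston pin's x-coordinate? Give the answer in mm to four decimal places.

170.9737

set_geometry: r = 21 mm, L = 150 mm, e = 3 mm; θ ← 0°
rotate_crank_by(-40°): θ ← 0° -40° = -40°
rotate_crank_by(+90°): θ ← -40° +90° = 50°
rotate_crank_by(-49°): θ ← 50° -49° = 1°
crank pin P = (r cos θ, r sin θ) = (20.996802, 0.366501)
h = r sin θ − e = 0.366501 − 3 = -2.633499
x = r cos θ + √(L² − h²) = 20.996802 + √(22500.0 − 6.9353) = 20.996802 + 149.976880 = 170.973682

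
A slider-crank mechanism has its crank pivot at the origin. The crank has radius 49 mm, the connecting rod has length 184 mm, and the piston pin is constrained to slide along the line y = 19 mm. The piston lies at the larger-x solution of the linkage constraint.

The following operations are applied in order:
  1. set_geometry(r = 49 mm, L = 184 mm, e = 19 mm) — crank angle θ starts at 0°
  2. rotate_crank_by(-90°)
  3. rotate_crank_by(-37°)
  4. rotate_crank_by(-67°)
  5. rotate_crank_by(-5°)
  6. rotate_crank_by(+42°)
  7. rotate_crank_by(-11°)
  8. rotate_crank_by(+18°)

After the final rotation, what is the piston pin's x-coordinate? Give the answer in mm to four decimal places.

set_geometry: r = 49 mm, L = 184 mm, e = 19 mm; θ ← 0°
rotate_crank_by(-90°): θ ← 0° -90° = -90°
rotate_crank_by(-37°): θ ← -90° -37° = -127°
rotate_crank_by(-67°): θ ← -127° -67° = -194°
rotate_crank_by(-5°): θ ← -194° -5° = -199°
rotate_crank_by(+42°): θ ← -199° +42° = -157°
rotate_crank_by(-11°): θ ← -157° -11° = -168°
rotate_crank_by(+18°): θ ← -168° +18° = -150°
crank pin P = (r cos θ, r sin θ) = (-42.435245, -24.500000)
h = r sin θ − e = -24.500000 − 19 = -43.500000
x = r cos θ + √(L² − h²) = -42.435245 + √(33856.0 − 1892.2500) = -42.435245 + 178.784088 = 136.348843

136.3488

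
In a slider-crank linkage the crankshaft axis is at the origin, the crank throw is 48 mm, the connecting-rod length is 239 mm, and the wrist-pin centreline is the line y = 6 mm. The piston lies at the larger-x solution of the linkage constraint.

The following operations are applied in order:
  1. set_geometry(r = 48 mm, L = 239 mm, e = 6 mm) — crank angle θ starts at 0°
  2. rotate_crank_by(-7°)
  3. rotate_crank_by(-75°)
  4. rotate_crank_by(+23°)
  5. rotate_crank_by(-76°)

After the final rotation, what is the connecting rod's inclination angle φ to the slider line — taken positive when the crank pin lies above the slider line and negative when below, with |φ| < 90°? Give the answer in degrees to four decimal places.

set_geometry: r = 48 mm, L = 239 mm, e = 6 mm; θ ← 0°
rotate_crank_by(-7°): θ ← 0° -7° = -7°
rotate_crank_by(-75°): θ ← -7° -75° = -82°
rotate_crank_by(+23°): θ ← -82° +23° = -59°
rotate_crank_by(-76°): θ ← -59° -76° = -135°
crank pin P = (r cos θ, r sin θ) = (-33.941125, -33.941125)
h = r sin θ − e = -33.941125 − 6 = -39.941125
sin φ = h / L = -39.941125 / 239 = -0.16711768
φ = arcsin(-0.16711768) = -9.620277°

-9.6203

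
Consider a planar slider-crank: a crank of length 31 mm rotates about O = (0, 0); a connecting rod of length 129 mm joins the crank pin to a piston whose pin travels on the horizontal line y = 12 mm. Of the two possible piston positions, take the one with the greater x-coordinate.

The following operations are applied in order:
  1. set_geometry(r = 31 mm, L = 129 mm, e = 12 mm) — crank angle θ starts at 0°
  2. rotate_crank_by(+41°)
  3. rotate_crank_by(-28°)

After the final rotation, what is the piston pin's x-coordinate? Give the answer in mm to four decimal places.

159.1075

set_geometry: r = 31 mm, L = 129 mm, e = 12 mm; θ ← 0°
rotate_crank_by(+41°): θ ← 0° +41° = 41°
rotate_crank_by(-28°): θ ← 41° -28° = 13°
crank pin P = (r cos θ, r sin θ) = (30.205472, 6.973483)
h = r sin θ − e = 6.973483 − 12 = -5.026517
x = r cos θ + √(L² − h²) = 30.205472 + √(16641.0 − 25.2659) = 30.205472 + 128.902033 = 159.107505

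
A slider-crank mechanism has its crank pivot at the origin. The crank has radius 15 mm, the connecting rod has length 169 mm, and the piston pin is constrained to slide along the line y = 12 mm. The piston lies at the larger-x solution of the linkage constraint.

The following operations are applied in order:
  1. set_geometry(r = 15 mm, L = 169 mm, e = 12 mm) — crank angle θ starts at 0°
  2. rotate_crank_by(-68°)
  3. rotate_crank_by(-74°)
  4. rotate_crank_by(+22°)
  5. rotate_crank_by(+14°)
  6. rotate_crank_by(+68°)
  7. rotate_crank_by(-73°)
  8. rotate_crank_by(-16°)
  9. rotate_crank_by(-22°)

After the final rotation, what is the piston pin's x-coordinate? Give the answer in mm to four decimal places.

set_geometry: r = 15 mm, L = 169 mm, e = 12 mm; θ ← 0°
rotate_crank_by(-68°): θ ← 0° -68° = -68°
rotate_crank_by(-74°): θ ← -68° -74° = -142°
rotate_crank_by(+22°): θ ← -142° +22° = -120°
rotate_crank_by(+14°): θ ← -120° +14° = -106°
rotate_crank_by(+68°): θ ← -106° +68° = -38°
rotate_crank_by(-73°): θ ← -38° -73° = -111°
rotate_crank_by(-16°): θ ← -111° -16° = -127°
rotate_crank_by(-22°): θ ← -127° -22° = -149°
crank pin P = (r cos θ, r sin θ) = (-12.857510, -7.725571)
h = r sin θ − e = -7.725571 − 12 = -19.725571
x = r cos θ + √(L² − h²) = -12.857510 + √(28561.0 − 389.0982) = -12.857510 + 167.844874 = 154.987365

154.9874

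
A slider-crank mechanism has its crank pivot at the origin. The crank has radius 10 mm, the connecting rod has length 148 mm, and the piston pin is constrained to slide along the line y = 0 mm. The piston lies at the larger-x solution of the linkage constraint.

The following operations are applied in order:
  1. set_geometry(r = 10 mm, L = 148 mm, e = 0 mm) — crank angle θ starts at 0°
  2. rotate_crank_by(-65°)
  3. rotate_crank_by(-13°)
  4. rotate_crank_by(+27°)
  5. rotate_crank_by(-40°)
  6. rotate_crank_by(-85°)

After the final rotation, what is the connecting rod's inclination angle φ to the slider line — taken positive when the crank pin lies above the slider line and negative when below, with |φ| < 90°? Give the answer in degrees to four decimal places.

set_geometry: r = 10 mm, L = 148 mm, e = 0 mm; θ ← 0°
rotate_crank_by(-65°): θ ← 0° -65° = -65°
rotate_crank_by(-13°): θ ← -65° -13° = -78°
rotate_crank_by(+27°): θ ← -78° +27° = -51°
rotate_crank_by(-40°): θ ← -51° -40° = -91°
rotate_crank_by(-85°): θ ← -91° -85° = -176°
crank pin P = (r cos θ, r sin θ) = (-9.975641, -0.697565)
h = r sin θ − e = -0.697565 − 0 = -0.697565
sin φ = h / L = -0.697565 / 148 = -0.00471328
φ = arcsin(-0.00471328) = -0.270052°

-0.2701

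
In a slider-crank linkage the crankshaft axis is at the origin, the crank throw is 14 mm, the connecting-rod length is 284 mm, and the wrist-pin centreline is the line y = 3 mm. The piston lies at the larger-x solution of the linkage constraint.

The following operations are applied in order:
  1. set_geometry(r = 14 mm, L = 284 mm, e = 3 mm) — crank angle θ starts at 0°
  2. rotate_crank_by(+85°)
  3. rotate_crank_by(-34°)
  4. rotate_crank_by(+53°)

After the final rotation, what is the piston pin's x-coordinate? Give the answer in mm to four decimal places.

set_geometry: r = 14 mm, L = 284 mm, e = 3 mm; θ ← 0°
rotate_crank_by(+85°): θ ← 0° +85° = 85°
rotate_crank_by(-34°): θ ← 85° -34° = 51°
rotate_crank_by(+53°): θ ← 51° +53° = 104°
crank pin P = (r cos θ, r sin θ) = (-3.386907, 13.584140)
h = r sin θ − e = 13.584140 − 3 = 10.584140
x = r cos θ + √(L² − h²) = -3.386907 + √(80656.0 − 112.0240) = -3.386907 + 283.802706 = 280.415800

280.4158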